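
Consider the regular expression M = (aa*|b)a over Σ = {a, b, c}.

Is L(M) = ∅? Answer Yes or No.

No

The string aa matches the expression, so it belongs to L(M).
Since L(M) contains at least one string, it is not empty.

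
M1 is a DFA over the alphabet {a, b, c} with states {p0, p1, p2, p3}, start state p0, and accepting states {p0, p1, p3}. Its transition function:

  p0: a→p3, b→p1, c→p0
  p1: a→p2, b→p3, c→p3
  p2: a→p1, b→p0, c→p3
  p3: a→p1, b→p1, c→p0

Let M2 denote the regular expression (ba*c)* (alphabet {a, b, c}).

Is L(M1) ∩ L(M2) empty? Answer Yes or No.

The empty string ε is accepted by both M1 and M2.
Hence L(M1) ∩ L(M2) ≠ ∅.

No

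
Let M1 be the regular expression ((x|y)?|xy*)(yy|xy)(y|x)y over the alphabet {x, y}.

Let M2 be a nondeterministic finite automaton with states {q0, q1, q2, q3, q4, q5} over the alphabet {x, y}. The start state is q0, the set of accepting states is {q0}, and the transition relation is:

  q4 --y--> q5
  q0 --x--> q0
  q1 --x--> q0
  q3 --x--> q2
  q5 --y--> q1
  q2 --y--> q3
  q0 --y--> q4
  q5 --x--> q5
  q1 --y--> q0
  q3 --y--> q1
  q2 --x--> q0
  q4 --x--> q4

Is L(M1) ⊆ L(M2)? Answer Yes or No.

No

The string xyxy is in L(M1) but not in L(M2).
So L(M1) ⊄ L(M2).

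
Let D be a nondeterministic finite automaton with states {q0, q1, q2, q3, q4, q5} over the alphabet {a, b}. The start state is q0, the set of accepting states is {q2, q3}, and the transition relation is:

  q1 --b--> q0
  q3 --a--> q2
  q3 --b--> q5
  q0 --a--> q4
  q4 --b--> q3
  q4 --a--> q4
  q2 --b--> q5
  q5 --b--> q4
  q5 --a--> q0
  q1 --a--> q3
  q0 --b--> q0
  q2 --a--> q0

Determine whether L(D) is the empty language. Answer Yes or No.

No

The string ab is accepted: the run q0 → q4 → q3 ends in the accepting state q3.
Since at least one string is accepted, L(D) is not empty.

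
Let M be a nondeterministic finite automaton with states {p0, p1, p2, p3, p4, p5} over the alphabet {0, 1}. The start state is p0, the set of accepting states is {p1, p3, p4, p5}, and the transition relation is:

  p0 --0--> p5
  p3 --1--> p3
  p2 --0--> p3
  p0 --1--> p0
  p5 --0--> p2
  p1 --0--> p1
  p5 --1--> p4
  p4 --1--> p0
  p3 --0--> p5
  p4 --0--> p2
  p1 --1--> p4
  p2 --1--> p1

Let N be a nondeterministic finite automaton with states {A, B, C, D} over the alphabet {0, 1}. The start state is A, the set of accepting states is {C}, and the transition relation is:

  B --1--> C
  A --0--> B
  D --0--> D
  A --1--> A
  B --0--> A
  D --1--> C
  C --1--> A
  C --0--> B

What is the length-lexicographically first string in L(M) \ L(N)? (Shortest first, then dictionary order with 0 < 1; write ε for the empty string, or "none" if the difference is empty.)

0

The string 0 is accepted by M but not by N.
No shorter string lies in the difference, and 0 is the lexicographically first length-1 string in L(M) \ L(N).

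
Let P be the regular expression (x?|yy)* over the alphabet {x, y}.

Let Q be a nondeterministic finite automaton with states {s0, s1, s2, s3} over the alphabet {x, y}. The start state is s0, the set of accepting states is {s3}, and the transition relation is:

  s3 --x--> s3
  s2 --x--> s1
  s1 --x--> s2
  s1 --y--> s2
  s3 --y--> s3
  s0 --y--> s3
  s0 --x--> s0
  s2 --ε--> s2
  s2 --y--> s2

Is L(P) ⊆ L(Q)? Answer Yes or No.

No

The empty string ε is in L(P) but not in L(Q).
So L(P) ⊄ L(Q).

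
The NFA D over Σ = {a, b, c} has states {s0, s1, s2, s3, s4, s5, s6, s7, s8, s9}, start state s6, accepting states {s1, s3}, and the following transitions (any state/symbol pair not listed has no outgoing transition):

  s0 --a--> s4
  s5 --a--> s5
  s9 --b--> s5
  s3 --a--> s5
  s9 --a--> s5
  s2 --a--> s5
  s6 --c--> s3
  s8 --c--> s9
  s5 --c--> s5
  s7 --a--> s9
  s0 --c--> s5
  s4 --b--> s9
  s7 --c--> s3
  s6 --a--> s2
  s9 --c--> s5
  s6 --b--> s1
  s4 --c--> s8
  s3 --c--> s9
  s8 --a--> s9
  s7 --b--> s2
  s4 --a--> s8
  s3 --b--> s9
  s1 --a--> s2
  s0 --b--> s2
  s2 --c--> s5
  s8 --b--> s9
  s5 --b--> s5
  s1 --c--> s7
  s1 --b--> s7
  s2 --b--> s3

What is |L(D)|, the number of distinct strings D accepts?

The useful subgraph on states {s1, s2, s3, s6, s7} is acyclic, so L(D) is finite; the longest accepting path visits 5 useful states, giving maximum string length 4.
Counting accepting paths from s6 by length: 2 of length 1, 1 of length 2, 3 of length 3, 2 of length 4. Total 8.

8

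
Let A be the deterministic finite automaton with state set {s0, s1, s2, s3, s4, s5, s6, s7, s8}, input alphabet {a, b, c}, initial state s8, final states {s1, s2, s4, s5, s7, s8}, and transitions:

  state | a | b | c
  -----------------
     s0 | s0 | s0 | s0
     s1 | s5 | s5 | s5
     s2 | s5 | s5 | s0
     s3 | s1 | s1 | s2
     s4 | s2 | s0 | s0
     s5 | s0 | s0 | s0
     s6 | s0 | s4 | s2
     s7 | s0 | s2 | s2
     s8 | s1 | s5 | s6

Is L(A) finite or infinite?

The useful states (reachable from s8 and able to reach an accepting state) are {s1, s2, s4, s5, s6, s8}.
Restricted to these states the transition graph has no cycle, so every accepting path has bounded length and L is finite.

finite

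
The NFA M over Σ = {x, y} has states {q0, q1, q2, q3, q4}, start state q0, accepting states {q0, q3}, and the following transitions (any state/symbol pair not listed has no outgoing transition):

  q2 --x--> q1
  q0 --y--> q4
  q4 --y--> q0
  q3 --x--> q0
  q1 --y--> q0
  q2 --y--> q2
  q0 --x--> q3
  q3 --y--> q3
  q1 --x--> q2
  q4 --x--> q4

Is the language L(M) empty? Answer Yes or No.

No

The empty string ε is accepted: the run q0 ends in the accepting state q0.
Since at least one string is accepted, L(M) is not empty.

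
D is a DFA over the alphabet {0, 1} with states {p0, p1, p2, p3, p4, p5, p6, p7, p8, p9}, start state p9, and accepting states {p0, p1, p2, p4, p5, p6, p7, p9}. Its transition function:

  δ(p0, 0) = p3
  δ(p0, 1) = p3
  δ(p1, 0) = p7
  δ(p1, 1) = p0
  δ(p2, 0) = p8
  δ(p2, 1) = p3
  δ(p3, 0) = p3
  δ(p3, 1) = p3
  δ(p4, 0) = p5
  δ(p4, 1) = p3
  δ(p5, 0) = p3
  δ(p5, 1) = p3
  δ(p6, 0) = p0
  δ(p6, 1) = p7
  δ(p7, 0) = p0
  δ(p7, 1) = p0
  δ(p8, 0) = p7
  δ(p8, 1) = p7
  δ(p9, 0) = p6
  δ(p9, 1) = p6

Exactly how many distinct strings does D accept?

The useful subgraph on states {p0, p6, p7, p9} is acyclic, so L(D) is finite; the longest accepting path visits 4 useful states, giving maximum string length 3.
Counting accepting paths from p9 by length: 1 of length 0, 2 of length 1, 4 of length 2, 4 of length 3. Total 11.

11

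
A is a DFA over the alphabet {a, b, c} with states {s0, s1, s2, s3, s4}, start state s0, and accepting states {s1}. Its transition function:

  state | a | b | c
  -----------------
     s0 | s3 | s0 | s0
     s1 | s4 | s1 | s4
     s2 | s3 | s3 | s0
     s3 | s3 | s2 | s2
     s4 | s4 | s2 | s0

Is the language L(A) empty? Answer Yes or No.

Yes

The states reachable from the start state are {s0, s2, s3}.
None of the accepting states {s1} is reachable, so no string is accepted and L(A) = ∅.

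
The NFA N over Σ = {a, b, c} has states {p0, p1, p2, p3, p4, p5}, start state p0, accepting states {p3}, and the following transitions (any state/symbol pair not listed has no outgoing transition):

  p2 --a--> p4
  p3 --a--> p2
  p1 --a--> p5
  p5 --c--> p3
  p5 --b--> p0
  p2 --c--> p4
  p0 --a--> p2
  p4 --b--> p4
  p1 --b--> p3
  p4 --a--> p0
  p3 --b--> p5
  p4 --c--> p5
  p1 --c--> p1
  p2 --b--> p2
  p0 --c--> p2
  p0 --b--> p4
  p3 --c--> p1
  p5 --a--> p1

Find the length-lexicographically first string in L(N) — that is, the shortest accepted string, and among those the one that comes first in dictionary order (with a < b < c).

A breadth-first search from p0 reaches an accepting state first via the path p0 → p4 → p5 → p3 on input bcc.
No string of length < 3 is accepted (BFS exhausts all shorter strings without reaching an accepting state), and bcc is the lexicographically least accepting string of length 3.

bcc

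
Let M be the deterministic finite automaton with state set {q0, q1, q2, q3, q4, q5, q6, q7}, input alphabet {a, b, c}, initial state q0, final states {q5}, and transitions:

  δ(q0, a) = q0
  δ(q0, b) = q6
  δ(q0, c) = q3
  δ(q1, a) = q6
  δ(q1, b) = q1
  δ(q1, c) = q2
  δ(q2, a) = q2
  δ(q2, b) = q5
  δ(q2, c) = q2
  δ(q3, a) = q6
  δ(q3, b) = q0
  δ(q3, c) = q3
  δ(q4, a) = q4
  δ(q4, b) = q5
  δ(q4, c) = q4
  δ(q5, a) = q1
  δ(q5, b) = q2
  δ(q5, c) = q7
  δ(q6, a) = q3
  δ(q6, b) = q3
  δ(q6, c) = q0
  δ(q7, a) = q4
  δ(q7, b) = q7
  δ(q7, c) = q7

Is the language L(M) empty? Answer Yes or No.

Yes

The states reachable from the start state are {q0, q3, q6}.
None of the accepting states {q5} is reachable, so no string is accepted and L(M) = ∅.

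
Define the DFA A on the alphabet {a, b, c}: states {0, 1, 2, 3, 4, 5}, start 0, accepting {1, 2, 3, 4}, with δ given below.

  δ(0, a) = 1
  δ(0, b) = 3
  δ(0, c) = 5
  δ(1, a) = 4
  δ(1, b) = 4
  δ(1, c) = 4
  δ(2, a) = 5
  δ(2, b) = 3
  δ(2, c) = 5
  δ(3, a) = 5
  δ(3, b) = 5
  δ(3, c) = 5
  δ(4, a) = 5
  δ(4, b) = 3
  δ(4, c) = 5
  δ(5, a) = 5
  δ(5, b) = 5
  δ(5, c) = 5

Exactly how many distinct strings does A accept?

The useful subgraph on states {0, 1, 3, 4} is acyclic, so L(A) is finite; the longest accepting path visits 4 useful states, giving maximum string length 3.
Counting accepting paths from 0 by length: 2 of length 1, 3 of length 2, 3 of length 3. Total 8.

8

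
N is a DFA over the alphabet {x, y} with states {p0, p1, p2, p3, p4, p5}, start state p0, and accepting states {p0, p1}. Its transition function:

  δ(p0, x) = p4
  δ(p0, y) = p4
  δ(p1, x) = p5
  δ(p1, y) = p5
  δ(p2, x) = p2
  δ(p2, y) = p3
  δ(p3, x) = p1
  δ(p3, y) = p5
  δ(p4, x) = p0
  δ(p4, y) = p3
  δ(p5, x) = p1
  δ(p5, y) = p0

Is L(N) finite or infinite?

infinite

State p0 is reachable from the start and can reach an accepting state, and it lies on the cycle p0 → p4 → p0.
Traversing that cycle any number of times yields accepted strings of unbounded length, so the language is infinite.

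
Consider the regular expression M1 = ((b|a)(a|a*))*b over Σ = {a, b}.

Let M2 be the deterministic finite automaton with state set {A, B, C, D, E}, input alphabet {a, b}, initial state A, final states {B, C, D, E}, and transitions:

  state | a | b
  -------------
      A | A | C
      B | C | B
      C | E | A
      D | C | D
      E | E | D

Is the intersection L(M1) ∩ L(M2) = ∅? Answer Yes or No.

No

The string b is accepted by both M1 and M2.
Hence L(M1) ∩ L(M2) ≠ ∅.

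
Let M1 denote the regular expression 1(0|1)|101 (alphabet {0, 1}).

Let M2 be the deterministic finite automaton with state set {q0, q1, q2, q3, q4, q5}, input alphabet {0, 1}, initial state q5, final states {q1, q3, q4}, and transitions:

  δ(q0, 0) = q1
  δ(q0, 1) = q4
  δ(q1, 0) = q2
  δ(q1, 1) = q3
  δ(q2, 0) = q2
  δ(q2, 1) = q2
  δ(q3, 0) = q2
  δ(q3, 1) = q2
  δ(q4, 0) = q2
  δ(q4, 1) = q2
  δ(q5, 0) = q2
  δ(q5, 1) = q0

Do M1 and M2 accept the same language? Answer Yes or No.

Yes

Converting the expression M1 to a DFA (subset construction, then merging equivalent states) gives the minimal DFA with states {r0, r1, r2, r3, r4}, start state r0, accepting states {r3, r4} and transitions r0: 0→r1, 1→r2; r1: 0→r1, 1→r1; r2: 0→r3, 1→r4; r3: 0→r1, 1→r4; r4: 0→r1, 1→r1.
Exploring the product automaton M1 × M2 from the start pair (r0, q5), following both machines on each input symbol, reaches 6 state pairs: (r0, q5), (r1, q2), (r2, q0), (r3, q1), (r4, q4), (r4, q3).
M1 accepts in {r3, r4} and M2 accepts in {q1, q3, q4}. In every reachable pair the two components are either both accepting — (r3, q1), (r4, q4), (r4, q3) — or both non-accepting, so no string is accepted by exactly one of the machines: L(M1) \ L(M2) and L(M2) \ L(M1) are both empty.
Hence every string is accepted by M1 iff it is accepted by M2, and the two languages coincide.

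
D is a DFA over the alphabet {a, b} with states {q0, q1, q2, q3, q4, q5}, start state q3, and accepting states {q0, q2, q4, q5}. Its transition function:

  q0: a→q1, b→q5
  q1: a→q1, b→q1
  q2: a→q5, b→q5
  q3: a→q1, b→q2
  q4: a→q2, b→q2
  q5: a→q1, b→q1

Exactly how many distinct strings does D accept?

3

The useful subgraph on states {q2, q3, q5} is acyclic, so L(D) is finite; the longest accepting path visits 3 useful states, giving maximum string length 2.
Counting accepting paths from q3 by length: 1 of length 1, 2 of length 2. Total 3.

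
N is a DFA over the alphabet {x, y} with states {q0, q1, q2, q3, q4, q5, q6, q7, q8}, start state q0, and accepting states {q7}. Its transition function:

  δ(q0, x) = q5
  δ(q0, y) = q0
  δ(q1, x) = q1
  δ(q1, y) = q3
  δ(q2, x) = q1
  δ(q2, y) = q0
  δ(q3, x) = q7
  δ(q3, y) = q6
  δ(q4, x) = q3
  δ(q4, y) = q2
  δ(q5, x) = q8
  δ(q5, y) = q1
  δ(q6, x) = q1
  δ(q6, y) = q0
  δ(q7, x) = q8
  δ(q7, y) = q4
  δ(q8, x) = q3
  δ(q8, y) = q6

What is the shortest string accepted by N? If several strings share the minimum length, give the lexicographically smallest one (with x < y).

xxxx

A breadth-first search from q0 reaches an accepting state first via the path q0 → q5 → q8 → q3 → q7 on input xxxx.
No string of length < 4 is accepted (BFS exhausts all shorter strings without reaching an accepting state), and xxxx is the lexicographically least accepting string of length 4.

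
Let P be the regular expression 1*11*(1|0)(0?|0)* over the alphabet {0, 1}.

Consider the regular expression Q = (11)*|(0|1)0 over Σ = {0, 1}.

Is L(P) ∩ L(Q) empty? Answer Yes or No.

The string 10 is accepted by both P and Q.
Hence L(P) ∩ L(Q) ≠ ∅.

No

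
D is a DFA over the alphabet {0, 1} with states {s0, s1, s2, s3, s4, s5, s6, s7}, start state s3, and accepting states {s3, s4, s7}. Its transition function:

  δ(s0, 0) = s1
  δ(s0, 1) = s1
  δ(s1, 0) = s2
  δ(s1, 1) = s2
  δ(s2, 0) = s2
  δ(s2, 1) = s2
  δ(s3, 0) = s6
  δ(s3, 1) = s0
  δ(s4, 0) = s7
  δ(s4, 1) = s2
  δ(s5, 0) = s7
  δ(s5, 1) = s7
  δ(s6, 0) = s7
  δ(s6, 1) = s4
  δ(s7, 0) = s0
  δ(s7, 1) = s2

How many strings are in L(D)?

The useful subgraph on states {s3, s4, s6, s7} is acyclic, so L(D) is finite; the longest accepting path visits 4 useful states, giving maximum string length 3.
Counting accepting paths from s3 by length: 1 of length 0, 2 of length 2, 1 of length 3. Total 4.

4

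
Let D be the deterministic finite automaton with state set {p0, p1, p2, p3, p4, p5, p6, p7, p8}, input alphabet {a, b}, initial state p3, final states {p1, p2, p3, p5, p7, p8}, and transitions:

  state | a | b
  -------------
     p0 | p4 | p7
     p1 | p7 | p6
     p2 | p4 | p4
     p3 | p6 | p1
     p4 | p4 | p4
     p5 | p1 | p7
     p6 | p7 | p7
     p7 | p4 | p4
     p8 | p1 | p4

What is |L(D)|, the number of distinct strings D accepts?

7

The useful subgraph on states {p1, p3, p6, p7} is acyclic, so L(D) is finite; the longest accepting path visits 4 useful states, giving maximum string length 3.
Counting accepting paths from p3 by length: 1 of length 0, 1 of length 1, 3 of length 2, 2 of length 3. Total 7.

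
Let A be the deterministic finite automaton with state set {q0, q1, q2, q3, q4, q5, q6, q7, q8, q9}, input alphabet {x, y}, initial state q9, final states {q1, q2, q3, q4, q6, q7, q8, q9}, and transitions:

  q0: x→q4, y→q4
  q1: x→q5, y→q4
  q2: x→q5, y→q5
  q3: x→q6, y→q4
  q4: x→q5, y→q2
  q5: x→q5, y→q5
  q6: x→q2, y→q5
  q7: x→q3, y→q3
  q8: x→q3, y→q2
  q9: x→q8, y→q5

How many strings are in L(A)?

8

The useful subgraph on states {q2, q3, q4, q6, q8, q9} is acyclic, so L(A) is finite; the longest accepting path visits 5 useful states, giving maximum string length 4.
Counting accepting paths from q9 by length: 1 of length 0, 1 of length 1, 2 of length 2, 2 of length 3, 2 of length 4. Total 8.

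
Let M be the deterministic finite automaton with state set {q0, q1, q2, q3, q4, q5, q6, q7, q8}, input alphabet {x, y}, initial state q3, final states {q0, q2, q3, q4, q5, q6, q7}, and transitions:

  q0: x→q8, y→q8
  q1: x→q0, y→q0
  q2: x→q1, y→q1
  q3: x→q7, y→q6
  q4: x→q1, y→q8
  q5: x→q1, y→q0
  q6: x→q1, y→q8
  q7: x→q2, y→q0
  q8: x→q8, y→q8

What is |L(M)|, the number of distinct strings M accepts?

The useful subgraph on states {q0, q1, q2, q3, q6, q7} is acyclic, so L(M) is finite; the longest accepting path visits 5 useful states, giving maximum string length 4.
Counting accepting paths from q3 by length: 1 of length 0, 2 of length 1, 2 of length 2, 2 of length 3, 4 of length 4. Total 11.

11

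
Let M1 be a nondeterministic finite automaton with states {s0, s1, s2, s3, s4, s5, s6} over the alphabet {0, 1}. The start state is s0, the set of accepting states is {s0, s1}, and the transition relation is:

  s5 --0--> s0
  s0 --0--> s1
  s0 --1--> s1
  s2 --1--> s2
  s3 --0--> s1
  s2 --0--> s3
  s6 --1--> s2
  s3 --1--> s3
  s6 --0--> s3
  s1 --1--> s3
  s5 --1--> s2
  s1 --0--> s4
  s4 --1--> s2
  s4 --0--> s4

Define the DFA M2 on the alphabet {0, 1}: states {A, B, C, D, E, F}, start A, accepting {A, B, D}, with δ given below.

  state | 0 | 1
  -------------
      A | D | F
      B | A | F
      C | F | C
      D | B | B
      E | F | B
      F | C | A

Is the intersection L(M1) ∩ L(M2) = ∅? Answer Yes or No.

The empty string ε is accepted by both M1 and M2.
Hence L(M1) ∩ L(M2) ≠ ∅.

No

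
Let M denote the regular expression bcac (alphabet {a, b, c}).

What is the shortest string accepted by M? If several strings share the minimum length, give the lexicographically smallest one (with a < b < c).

bcac

By inspection of the expression, no string of length less than 4 matches, and bcac is the lexicographically first match of length 4.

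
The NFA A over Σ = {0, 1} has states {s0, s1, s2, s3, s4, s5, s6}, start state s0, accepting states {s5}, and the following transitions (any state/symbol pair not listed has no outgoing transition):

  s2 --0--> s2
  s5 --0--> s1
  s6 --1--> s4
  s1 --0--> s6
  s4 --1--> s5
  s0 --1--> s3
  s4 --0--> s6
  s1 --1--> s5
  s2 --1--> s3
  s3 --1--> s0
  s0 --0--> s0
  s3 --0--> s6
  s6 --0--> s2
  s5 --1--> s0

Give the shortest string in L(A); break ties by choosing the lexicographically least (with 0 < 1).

A breadth-first search from s0 reaches an accepting state first via the path s0 → s3 → s6 → s4 → s5 on input 1011.
No string of length < 4 is accepted (BFS exhausts all shorter strings without reaching an accepting state), and 1011 is the lexicographically least accepting string of length 4.

1011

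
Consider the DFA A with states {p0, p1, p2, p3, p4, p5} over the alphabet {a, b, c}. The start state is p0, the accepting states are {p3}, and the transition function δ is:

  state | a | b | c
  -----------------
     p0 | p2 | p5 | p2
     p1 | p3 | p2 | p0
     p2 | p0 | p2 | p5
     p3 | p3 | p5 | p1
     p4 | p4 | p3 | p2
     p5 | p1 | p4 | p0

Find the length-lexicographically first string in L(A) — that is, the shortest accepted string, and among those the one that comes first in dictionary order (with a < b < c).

A breadth-first search from p0 reaches an accepting state first via the path p0 → p5 → p1 → p3 on input baa.
No string of length < 3 is accepted (BFS exhausts all shorter strings without reaching an accepting state), and baa is the lexicographically least accepting string of length 3.

baa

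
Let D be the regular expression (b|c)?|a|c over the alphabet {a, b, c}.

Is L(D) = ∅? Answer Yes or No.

No

The empty string ε matches the expression, so it belongs to L(D).
Since L(D) contains at least one string, it is not empty.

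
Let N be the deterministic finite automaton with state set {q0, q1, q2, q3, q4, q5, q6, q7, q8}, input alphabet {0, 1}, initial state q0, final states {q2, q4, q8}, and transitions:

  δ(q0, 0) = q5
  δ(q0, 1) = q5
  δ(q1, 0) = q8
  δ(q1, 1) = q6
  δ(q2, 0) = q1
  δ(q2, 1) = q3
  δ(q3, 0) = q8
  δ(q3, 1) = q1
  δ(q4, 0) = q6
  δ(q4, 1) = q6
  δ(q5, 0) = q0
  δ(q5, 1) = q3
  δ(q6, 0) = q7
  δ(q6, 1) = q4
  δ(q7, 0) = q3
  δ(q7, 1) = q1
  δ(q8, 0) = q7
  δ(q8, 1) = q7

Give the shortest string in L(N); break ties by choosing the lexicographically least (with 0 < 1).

A breadth-first search from q0 reaches an accepting state first via the path q0 → q5 → q3 → q8 on input 010.
No string of length < 3 is accepted (BFS exhausts all shorter strings without reaching an accepting state), and 010 is the lexicographically least accepting string of length 3.

010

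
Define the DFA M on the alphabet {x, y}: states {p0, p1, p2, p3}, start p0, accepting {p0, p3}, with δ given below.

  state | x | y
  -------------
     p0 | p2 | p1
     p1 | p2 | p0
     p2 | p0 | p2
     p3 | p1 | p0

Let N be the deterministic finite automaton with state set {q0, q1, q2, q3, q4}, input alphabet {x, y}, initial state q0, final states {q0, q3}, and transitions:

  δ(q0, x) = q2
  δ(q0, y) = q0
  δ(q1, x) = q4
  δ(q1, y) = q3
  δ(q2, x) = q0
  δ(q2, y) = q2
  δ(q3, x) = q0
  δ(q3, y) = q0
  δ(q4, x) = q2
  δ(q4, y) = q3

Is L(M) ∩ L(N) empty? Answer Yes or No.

No

The empty string ε is accepted by both M and N.
Hence L(M) ∩ L(N) ≠ ∅.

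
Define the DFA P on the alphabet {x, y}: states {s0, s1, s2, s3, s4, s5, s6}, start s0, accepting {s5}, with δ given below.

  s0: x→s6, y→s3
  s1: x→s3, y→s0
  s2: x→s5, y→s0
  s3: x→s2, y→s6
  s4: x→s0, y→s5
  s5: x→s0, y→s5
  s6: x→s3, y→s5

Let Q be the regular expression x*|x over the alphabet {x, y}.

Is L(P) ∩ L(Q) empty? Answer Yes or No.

No

The string xxxx is accepted by both P and Q.
Hence L(P) ∩ L(Q) ≠ ∅.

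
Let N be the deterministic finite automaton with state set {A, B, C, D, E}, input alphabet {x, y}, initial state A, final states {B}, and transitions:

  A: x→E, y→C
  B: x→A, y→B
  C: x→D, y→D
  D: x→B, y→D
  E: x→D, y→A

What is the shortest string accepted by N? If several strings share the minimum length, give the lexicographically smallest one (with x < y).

A breadth-first search from A reaches an accepting state first via the path A → E → D → B on input xxx.
No string of length < 3 is accepted (BFS exhausts all shorter strings without reaching an accepting state), and xxx is the lexicographically least accepting string of length 3.

xxx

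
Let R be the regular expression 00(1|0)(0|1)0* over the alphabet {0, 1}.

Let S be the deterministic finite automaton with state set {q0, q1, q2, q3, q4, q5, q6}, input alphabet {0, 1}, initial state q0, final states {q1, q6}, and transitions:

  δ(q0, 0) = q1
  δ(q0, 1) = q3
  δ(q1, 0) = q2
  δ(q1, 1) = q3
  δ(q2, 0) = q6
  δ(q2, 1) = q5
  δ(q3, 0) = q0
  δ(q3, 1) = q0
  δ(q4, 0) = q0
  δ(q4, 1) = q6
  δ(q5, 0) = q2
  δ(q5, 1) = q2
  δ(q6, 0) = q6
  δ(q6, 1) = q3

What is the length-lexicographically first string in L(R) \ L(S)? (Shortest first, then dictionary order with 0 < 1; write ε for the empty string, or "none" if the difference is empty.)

The string 0001 is accepted by R but not by S.
No shorter string lies in the difference, and 0001 is the lexicographically first length-4 string in L(R) \ L(S).

0001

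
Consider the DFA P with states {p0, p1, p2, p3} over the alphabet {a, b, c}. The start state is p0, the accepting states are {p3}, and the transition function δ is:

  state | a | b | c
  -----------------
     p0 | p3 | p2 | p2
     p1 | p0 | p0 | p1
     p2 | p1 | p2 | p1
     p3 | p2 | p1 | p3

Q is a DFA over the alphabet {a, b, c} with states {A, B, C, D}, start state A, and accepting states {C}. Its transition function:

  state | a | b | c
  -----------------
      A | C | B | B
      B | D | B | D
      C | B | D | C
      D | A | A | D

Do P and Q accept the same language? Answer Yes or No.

Exploring the product automaton P × Q from the start pair (p0, A), following both machines on each input symbol, reaches 4 state pairs: (p0, A), (p3, C), (p2, B), (p1, D).
P accepts in {p3} and Q accepts in {C}. In every reachable pair the two components are either both accepting — (p3, C) — or both non-accepting, so no string is accepted by exactly one of the machines: L(P) \ L(Q) and L(Q) \ L(P) are both empty.
Hence every string is accepted by P iff it is accepted by Q, and the two languages coincide.

Yes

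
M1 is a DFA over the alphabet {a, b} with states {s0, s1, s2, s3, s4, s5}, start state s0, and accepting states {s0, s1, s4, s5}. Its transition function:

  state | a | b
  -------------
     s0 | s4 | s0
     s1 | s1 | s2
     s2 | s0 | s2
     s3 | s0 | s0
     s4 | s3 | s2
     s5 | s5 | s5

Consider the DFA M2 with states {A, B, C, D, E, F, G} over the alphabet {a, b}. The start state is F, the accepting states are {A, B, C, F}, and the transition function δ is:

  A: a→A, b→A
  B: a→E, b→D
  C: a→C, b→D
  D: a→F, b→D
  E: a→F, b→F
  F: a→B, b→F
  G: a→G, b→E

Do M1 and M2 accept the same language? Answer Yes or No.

Exploring the product automaton M1 × M2 from the start pair (s0, F), following both machines on each input symbol, reaches 4 state pairs: (s0, F), (s4, B), (s3, E), (s2, D).
M1 accepts in {s0, s1, s4, s5} and M2 accepts in {A, B, C, F}. In every reachable pair the two components are either both accepting — (s0, F), (s4, B) — or both non-accepting, so no string is accepted by exactly one of the machines: L(M1) \ L(M2) and L(M2) \ L(M1) are both empty.
Hence every string is accepted by M1 iff it is accepted by M2, and the two languages coincide.

Yes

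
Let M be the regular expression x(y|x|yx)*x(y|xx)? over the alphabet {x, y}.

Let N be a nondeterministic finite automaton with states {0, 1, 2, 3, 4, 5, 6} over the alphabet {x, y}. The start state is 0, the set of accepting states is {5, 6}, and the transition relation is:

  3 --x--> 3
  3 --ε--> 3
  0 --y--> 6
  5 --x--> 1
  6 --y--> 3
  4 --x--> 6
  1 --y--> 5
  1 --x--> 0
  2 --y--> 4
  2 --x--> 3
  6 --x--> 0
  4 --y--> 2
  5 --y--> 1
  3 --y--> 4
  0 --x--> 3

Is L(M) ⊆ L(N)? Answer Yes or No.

No

The string xx is in L(M) but not in L(N).
So L(M) ⊄ L(N).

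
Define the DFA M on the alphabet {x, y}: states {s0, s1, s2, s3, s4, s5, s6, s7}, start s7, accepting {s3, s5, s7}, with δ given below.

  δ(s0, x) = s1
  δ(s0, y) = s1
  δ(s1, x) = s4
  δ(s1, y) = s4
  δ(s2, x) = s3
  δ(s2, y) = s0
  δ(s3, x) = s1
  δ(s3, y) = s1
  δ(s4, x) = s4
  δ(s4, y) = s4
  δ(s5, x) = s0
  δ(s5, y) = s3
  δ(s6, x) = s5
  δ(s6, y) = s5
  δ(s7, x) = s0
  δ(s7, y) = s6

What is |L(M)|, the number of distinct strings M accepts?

5

The useful subgraph on states {s3, s5, s6, s7} is acyclic, so L(M) is finite; the longest accepting path visits 4 useful states, giving maximum string length 3.
Counting accepting paths from s7 by length: 1 of length 0, 2 of length 2, 2 of length 3. Total 5.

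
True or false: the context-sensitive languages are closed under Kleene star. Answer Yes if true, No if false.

Yes

An LBA guesses a factorisation of the input into blocks (marking block boundaries on a second track) and verifies each block with the LBA for L; this uses no space beyond the input, so L* is context-sensitive.
So the context-sensitive languages are closed under Kleene star.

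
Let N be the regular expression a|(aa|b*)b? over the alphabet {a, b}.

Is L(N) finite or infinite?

infinite

The expression contains a Kleene star applied to a subexpression that matches at least one nonempty string, so it matches strings of unbounded length.
Hence L(N) is infinite.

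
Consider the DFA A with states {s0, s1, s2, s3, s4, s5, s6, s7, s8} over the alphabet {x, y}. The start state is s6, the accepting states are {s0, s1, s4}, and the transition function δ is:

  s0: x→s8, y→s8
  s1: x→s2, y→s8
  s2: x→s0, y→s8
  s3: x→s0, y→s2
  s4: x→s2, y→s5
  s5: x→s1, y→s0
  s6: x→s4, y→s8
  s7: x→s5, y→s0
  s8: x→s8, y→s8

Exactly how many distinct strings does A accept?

5

The useful subgraph on states {s0, s1, s2, s4, s5, s6} is acyclic, so L(A) is finite; the longest accepting path visits 6 useful states, giving maximum string length 5.
Counting accepting paths from s6 by length: 1 of length 1, 3 of length 3, 1 of length 5. Total 5.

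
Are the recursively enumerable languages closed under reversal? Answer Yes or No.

Yes

Reverse the input and run the recogniser for L on it; this accepts exactly Lᴿ.
So the recursively enumerable languages are closed under reversal.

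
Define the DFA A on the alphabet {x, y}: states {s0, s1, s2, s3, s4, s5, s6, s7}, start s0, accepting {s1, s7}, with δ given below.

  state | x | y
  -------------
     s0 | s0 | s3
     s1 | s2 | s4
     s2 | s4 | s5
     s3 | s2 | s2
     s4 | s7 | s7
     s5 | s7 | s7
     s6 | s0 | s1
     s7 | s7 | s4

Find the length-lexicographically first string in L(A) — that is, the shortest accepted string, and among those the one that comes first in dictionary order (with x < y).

yxxx

A breadth-first search from s0 reaches an accepting state first via the path s0 → s3 → s2 → s4 → s7 on input yxxx.
No string of length < 4 is accepted (BFS exhausts all shorter strings without reaching an accepting state), and yxxx is the lexicographically least accepting string of length 4.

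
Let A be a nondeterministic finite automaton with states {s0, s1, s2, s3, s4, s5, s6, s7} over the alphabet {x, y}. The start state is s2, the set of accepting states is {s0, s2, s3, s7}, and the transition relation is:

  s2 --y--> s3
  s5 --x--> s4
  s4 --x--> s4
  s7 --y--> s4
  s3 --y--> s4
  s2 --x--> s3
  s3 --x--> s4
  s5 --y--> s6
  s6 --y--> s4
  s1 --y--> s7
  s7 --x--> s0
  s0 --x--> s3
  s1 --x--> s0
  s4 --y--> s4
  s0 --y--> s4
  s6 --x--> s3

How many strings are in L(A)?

3

The useful subgraph on states {s2, s3} is acyclic, so L(A) is finite; the longest accepting path visits 2 useful states, giving maximum string length 1.
Counting accepting paths from s2 by length: 1 of length 0, 2 of length 1. Total 3.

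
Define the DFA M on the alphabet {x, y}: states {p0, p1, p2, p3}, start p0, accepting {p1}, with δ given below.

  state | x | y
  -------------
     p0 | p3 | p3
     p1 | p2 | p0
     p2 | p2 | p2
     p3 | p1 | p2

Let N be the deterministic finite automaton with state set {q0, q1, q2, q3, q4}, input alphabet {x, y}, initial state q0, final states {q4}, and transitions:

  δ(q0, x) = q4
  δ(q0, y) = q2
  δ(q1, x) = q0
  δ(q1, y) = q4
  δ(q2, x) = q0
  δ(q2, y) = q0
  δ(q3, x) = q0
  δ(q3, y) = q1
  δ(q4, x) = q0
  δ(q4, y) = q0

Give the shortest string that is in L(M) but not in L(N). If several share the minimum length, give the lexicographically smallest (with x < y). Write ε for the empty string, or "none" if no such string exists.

xx

The string xx is accepted by M but not by N.
No shorter string lies in the difference, and xx is the lexicographically first length-2 string in L(M) \ L(N).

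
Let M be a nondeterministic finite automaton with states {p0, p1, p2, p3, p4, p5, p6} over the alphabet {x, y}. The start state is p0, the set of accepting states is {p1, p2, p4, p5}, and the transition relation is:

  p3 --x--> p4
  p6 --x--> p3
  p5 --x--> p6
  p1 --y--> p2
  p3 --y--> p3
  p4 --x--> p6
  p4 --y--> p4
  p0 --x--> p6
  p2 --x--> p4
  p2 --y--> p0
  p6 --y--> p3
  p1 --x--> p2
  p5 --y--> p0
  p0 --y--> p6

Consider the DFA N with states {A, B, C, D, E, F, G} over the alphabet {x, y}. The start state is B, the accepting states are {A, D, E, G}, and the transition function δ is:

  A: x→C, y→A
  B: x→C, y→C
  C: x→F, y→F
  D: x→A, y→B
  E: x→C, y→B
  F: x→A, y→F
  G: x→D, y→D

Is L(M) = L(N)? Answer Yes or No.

Exploring the product automaton M × N from the start pair (p0, B), following both machines on each input symbol, reaches 4 state pairs: (p0, B), (p6, C), (p3, F), (p4, A).
M accepts in {p1, p2, p4, p5} and N accepts in {A, D, E, G}. In every reachable pair the two components are either both accepting — (p4, A) — or both non-accepting, so no string is accepted by exactly one of the machines: L(M) \ L(N) and L(N) \ L(M) are both empty.
Hence every string is accepted by M iff it is accepted by N, and the two languages coincide.

Yes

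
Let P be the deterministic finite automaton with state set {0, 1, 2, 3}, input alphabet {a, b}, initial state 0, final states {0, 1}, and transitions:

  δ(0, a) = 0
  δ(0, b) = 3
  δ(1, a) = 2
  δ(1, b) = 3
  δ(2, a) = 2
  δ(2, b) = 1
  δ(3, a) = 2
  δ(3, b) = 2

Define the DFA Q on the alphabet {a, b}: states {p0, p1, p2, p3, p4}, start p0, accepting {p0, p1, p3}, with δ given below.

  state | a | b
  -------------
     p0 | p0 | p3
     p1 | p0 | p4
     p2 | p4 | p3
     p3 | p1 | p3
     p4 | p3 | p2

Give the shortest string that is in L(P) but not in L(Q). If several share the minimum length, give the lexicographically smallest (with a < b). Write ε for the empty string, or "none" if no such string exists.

The string bab is accepted by P but not by Q.
No shorter string lies in the difference, and bab is the lexicographically first length-3 string in L(P) \ L(Q).

bab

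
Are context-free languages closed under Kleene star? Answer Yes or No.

If S₁ is the start symbol of a grammar for L, the grammar with new start symbol S and productions S → S₁S | ε generates L*.
So the context-free languages are closed under Kleene star.

Yes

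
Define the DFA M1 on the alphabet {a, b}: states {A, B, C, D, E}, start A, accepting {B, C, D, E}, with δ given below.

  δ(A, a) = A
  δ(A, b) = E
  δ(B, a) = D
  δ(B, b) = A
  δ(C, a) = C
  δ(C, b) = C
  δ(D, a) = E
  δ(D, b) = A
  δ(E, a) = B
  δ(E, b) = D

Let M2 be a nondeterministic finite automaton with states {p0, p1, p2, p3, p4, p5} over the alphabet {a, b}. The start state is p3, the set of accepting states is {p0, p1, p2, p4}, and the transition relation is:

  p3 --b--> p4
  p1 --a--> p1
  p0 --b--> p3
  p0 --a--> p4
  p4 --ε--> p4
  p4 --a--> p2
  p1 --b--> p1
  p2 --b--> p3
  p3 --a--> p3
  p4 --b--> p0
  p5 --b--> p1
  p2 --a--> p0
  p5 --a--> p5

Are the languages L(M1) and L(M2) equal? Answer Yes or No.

Yes

Exploring the product automaton M1 × M2 from the start pair (A, p3), following both machines on each input symbol, reaches 4 state pairs: (A, p3), (E, p4), (B, p2), (D, p0).
M1 accepts in {B, C, D, E} and M2 accepts in {p0, p1, p2, p4}. In every reachable pair the two components are either both accepting — (E, p4), (B, p2), (D, p0) — or both non-accepting, so no string is accepted by exactly one of the machines: L(M1) \ L(M2) and L(M2) \ L(M1) are both empty.
Hence every string is accepted by M1 iff it is accepted by M2, and the two languages coincide.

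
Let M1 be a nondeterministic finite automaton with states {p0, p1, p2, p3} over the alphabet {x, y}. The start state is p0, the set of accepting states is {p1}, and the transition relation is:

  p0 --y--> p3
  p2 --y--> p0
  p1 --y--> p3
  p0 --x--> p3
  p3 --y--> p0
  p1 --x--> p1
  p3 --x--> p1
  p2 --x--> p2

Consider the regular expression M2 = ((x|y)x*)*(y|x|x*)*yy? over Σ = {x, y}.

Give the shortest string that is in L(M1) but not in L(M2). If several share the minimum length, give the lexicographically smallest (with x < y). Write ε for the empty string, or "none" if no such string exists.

The string xx is accepted by M1 but not by M2.
No shorter string lies in the difference, and xx is the lexicographically first length-2 string in L(M1) \ L(M2).

xx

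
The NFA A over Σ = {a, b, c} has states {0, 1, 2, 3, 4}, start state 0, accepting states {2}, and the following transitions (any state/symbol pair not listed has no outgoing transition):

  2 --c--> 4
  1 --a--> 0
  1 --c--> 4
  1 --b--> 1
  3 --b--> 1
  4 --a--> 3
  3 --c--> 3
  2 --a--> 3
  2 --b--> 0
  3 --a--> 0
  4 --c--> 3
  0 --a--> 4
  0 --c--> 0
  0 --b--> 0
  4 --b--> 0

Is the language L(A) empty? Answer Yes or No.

Yes

The states reachable from the start state are {0, 1, 3, 4}.
None of the accepting states {2} is reachable, so no string is accepted and L(A) = ∅.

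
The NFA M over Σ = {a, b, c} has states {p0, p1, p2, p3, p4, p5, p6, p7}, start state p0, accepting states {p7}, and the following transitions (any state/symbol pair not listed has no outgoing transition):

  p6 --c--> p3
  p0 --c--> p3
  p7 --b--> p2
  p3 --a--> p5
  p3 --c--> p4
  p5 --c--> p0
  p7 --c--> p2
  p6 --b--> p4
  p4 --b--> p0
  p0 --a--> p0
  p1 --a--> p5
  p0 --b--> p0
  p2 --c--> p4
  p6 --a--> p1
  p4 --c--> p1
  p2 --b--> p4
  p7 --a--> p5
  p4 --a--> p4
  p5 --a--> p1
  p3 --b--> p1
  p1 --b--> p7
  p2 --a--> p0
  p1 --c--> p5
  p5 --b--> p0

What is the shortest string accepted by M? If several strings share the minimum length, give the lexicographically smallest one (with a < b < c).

cbb

A breadth-first search from p0 reaches an accepting state first via the path p0 → p3 → p1 → p7 on input cbb.
No string of length < 3 is accepted (BFS exhausts all shorter strings without reaching an accepting state), and cbb is the lexicographically least accepting string of length 3.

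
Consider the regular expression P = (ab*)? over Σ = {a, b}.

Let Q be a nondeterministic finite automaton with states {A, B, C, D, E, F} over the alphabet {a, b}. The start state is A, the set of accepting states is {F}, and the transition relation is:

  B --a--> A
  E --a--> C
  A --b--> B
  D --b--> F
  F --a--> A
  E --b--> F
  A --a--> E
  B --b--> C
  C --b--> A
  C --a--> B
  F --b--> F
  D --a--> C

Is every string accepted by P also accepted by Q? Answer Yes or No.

The empty string ε is in L(P) but not in L(Q).
So L(P) ⊄ L(Q).

No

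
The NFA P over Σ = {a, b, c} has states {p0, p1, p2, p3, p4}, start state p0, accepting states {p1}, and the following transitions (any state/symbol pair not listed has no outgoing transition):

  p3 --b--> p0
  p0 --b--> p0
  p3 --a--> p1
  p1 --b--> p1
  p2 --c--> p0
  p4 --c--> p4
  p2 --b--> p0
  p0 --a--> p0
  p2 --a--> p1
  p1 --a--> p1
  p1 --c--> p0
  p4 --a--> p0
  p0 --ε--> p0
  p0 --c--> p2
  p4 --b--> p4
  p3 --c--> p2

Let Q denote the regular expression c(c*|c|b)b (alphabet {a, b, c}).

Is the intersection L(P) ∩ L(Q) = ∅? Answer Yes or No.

Converting the expression Q to a DFA (subset construction, then merging equivalent states) gives the minimal DFA with states {q0, q1, q2, q3, q4, q5}, start state q0, accepting states {q3, q5} and transitions q0: a→q1, b→q1, c→q2; q1: a→q1, b→q1, c→q1; q2: a→q1, b→q3, c→q4; q3: a→q1, b→q5, c→q1; q4: a→q1, b→q5, c→q4; q5: a→q1, b→q1, c→q1.
Exploring the product automaton P × Q from the start pair (p0, q0), following both machines on each input symbol, reaches 9 state pairs: (p0, q0), (p0, q1), (p2, q2), (p2, q1), (p1, q1), (p0, q3), (p0, q4), (p0, q5), (p2, q4).
P accepts in {p1} and Q accepts in {q3, q5}; no reachable pair has both components accepting, so no string drives both machines to acceptance simultaneously and L(P) ∩ L(Q) = ∅.
So no string is accepted by both, and the intersection is empty.

Yes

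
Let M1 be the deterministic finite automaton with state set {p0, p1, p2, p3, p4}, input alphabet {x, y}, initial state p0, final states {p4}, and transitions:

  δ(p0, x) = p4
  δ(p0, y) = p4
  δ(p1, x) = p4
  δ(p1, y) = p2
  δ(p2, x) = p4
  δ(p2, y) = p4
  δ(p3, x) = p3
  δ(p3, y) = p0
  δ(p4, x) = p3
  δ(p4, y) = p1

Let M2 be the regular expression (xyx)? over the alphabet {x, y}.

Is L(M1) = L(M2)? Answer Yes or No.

The string x is accepted by M1 but rejected by M2.
So L(M1) ≠ L(M2).

No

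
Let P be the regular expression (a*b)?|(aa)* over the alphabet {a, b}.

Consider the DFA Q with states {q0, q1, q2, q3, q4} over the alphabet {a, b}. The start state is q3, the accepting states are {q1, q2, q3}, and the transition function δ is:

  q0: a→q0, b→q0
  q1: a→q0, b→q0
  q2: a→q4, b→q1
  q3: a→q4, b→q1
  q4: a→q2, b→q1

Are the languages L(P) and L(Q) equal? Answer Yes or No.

Converting the expression P to a DFA (subset construction, then merging equivalent states) gives the minimal DFA with states {p0, p1, p2, p3}, start state p0, accepting states {p0, p2} and transitions p0: a→p1, b→p2; p1: a→p0, b→p2; p2: a→p3, b→p3; p3: a→p3, b→p3.
Exploring the product automaton P × Q from the start pair (p0, q3), following both machines on each input symbol, reaches 5 state pairs: (p0, q3), (p1, q4), (p2, q1), (p0, q2), (p3, q0).
P accepts in {p0, p2} and Q accepts in {q1, q2, q3}. In every reachable pair the two components are either both accepting — (p0, q3), (p2, q1), (p0, q2) — or both non-accepting, so no string is accepted by exactly one of the machines: L(P) \ L(Q) and L(Q) \ L(P) are both empty.
Hence every string is accepted by P iff it is accepted by Q, and the two languages coincide.

Yes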